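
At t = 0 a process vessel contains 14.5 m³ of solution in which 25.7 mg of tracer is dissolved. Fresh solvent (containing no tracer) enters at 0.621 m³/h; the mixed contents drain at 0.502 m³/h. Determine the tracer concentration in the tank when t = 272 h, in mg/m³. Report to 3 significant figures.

0.00389 mg/m³

Let m(t) be the amount of tracer. Volume: V(t) = V₀ + (Q_in − Q_out) t = 14.5 + 0.11900 t; V(272) = 46.868 m³.
Species balance (pure solvent in): dm/dt = −Q_out · m/V(t).
Separate: dm/m = −Q_out dt/V(t) ⇒ ln(m/m₀) = −(Q_out/(Q_in−Q_out)) ln(V/V₀).
m = m₀ (V₀/V)^(Q_out/(Q_in−Q_out)) = 25.7 × (14.5/46.868)^(4.2185) = 0.18221 mg.
C = m/V = 0.18221/46.868 = 0.0038878 mg/m³.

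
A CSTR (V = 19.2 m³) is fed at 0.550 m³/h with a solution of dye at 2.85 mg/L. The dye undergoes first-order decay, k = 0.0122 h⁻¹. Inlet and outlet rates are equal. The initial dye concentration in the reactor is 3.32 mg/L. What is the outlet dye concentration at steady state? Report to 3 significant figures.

Species balance: V dC/dt = Q C_in − Q C − k V C.
Steady state (dC/dt = 0): C_ss = Q C_in/(Q + kV) = C_in/(1 + kV/Q).
C_ss = 0.550·2.85/(0.550 + 0.0122·19.2) = 1.5675/0.78424 = 1.9988 mg/L.

2.00 mg/L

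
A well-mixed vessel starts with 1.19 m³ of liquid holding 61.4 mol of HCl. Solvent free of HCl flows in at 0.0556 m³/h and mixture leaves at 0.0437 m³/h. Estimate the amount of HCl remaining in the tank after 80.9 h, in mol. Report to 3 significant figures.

6.96 mol

Let m(t) be the amount of HCl. Volume: V(t) = V₀ + (Q_in − Q_out) t = 1.19 + 0.011900 t; V(80.9) = 2.1527 m³.
Solute balance: dm/dt = 0 − Q_out C = −Q_out m/V(t).
dm/m = −Q_out dt/(V₀ + 0.011900 t); integrating gives ln(m/m₀) = −(Q_out/(Q_in−Q_out)) ln(V/V₀).
m = m₀ (V₀/V)^(Q_out/(Q_in−Q_out)) = 61.4 × (1.19/2.1527)^(3.6723) = 6.9628 mol.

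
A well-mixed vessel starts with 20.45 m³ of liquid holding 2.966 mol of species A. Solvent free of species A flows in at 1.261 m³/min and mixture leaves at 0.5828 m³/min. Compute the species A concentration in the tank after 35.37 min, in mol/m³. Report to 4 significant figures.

Let m(t) be the amount of species A. Volume: V(t) = V₀ + (Q_in − Q_out) t = 20.45 + 0.678200 t; V(35.37) = 44.4379 m³.
No species A enters, so dm/dt = −Q_out · (m/V).
Separate: dm/m = −Q_out dt/V(t) ⇒ ln(m/m₀) = −(Q_out/(Q_in−Q_out)) ln(V/V₀).
m = m₀ (V₀/V)^(Q_out/(Q_in−Q_out)) = 2.966 × (20.45/44.4379)^(0.859334) = 1.52238 mol.
C = m/V = 1.52238/44.4379 = 0.0342586 mol/m³.

0.03426 mol/m³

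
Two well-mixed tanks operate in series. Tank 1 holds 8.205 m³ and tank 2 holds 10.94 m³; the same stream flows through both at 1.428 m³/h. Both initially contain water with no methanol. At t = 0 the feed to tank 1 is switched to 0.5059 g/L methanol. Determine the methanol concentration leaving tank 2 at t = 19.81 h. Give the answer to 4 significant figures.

0.4017 g/L

Time constants: τᵢ = Vᵢ/Q for each well-mixed tank.
τ₁ = 8.205/1.428 = 5.74580 h; τ₂ = 10.94/1.428 = 7.66106 h.
Solving the cascade with C₁(0)=C₂(0)=0 gives C₂(t) = C_in[1 − (τ₁ e^(−t/τ₁) − τ₂ e^(−t/τ₂))/(τ₁ − τ₂)].
At t = 19.81: e^(−t/τ₁) = 0.0318176, e^(−t/τ₂) = 0.0753356.
C₂ = 0.5059·[1 − (5.74580·0.0318176 − 7.66106·0.0753356)/(-1.91527)] = 0.5059·0.794110 = 0.401740 g/L.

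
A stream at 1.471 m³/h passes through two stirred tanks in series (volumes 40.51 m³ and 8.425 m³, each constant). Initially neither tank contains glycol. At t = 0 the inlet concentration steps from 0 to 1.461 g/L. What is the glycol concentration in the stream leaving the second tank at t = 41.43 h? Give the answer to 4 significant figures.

Species balance on tank i: dCᵢ/dt = (Cᵢ₋₁ − Cᵢ)/τᵢ with τᵢ = Vᵢ/Q.
τ₁ = 40.51/1.471 = 27.5391 h; τ₂ = 8.425/1.471 = 5.72740 h.
Tank 1: C₁ = C_in(1 − e^(−t/τ₁)). Tank 2 (τ₁ ≠ τ₂): C₂ = C_in[1 − (τ₁ e^(−t/τ₁) − τ₂ e^(−t/τ₂))/(τ₁ − τ₂)].
At t = 41.43: e^(−t/τ₁) = 0.222149, e^(−t/τ₂) = 0.000721879.
C₂ = 1.461·[1 − (27.5391·0.222149 − 5.72740·0.000721879)/(21.8117)] = 1.461·0.719708 = 1.05149 g/L.

1.051 g/L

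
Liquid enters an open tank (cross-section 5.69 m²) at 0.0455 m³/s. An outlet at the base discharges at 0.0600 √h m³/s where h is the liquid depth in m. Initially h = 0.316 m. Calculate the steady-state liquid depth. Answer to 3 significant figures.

A dh/dt = Q_in − 0.0600 √h. Steady state requires inflow = outflow:
Q_in = 0.0600 √h_ss ⇒ √h_ss = 0.0455/0.0600 = 0.75833.
h_ss = 0.75833² = 0.57507 m. (Since h₀ = 0.316 m < h_ss, the level will rise toward this value.)

0.575 m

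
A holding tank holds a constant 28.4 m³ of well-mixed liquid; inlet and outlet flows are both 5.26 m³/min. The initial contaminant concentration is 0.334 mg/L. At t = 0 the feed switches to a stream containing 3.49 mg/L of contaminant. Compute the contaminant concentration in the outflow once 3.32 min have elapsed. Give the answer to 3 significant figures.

Transient balance on the dissolved component: V dC/dt = Q(C_in − C).
So dC/dt = (C_in − C)/τ with τ = V/Q = 28.4/5.26 = 5.3992 min.
Solution: C(t) = C_in + (C₀ − C_in) e^(−t/τ).
C(3.32) = 3.49 + (0.334 − 3.49)·e^(−3.32/5.3992) = 3.49 + (-3.1560)·0.54069 = 1.7836 mg/L.

1.78 mg/L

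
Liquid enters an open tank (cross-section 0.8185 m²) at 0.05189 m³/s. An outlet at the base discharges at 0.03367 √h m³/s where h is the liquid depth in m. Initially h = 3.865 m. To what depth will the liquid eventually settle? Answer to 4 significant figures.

Volume balance on the tank: A dh/dt = Q_in − 0.03367 √h. At steady state dh/dt = 0:
Q_in = 0.03367 √h_ss ⇒ √h_ss = 0.05189/0.03367 = 1.54113.
h_ss = 1.54113² = 2.37510 m. (Since h₀ = 3.865 m > h_ss, the level will fall toward this value.)

2.375 m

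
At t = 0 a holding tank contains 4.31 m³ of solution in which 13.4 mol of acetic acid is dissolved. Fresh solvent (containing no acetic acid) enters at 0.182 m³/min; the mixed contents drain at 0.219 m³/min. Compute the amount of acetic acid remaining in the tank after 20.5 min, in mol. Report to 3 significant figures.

Let m(t) be the amount of acetic acid. Volume: V(t) = V₀ + (Q_in − Q_out) t = 4.31 − 0.037000 t; V(20.5) = 3.5515 m³.
Solute balance: dm/dt = 0 − Q_out C = −Q_out m/V(t).
dm/m = −Q_out dt/(V₀ − 0.037000 t); integrating gives ln(m/m₀) = −(Q_out/(Q_in−Q_out)) ln(V/V₀).
m = m₀ (V₀/V)^(Q_out/(Q_in−Q_out)) = 13.4 × (4.31/3.5515)^(-5.9189) = 4.2612 mol.

4.26 mol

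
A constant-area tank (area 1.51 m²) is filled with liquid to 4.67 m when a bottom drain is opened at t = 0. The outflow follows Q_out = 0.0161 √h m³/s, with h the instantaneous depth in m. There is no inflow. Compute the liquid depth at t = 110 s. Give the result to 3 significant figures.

2.48 m

With no inflow, A dh/dt = −0.0161 √h.
This is separable: 2 d(√h)/dt = −0.0161/A, so √h = √h₀ − (0.0161/(2A)) t.
√h = √4.67 − 0.0161·110/(2·1.51) = 2.1610 − 0.58642 = 1.5746.
h = 1.5746² = 2.4793 m.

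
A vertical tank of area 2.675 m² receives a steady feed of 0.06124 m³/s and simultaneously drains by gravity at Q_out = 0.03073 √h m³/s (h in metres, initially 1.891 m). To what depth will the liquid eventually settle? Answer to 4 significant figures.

3.971 m

Level balance: A dh/dt = 0.06124 − 0.03073 √h. Setting dh/dt = 0:
Q_in = 0.03073 √h_ss ⇒ √h_ss = 0.06124/0.03073 = 1.99284.
h_ss = 1.99284² = 3.97141 m. (Since h₀ = 1.891 m < h_ss, the level will rise toward this value.)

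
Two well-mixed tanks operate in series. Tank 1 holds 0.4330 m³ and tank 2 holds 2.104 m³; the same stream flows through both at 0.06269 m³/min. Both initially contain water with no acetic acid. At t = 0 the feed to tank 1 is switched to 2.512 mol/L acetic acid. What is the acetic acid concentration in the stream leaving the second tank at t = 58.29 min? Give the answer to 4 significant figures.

1.955 mol/L

Species balance on tank i: dCᵢ/dt = (Cᵢ₋₁ − Cᵢ)/τᵢ with τᵢ = Vᵢ/Q.
τ₁ = 0.4330/0.06269 = 6.90700 min; τ₂ = 2.104/0.06269 = 33.5620 min.
Tank 1: C₁ = C_in(1 − e^(−t/τ₁)). Tank 2 (τ₁ ≠ τ₂): C₂ = C_in[1 − (τ₁ e^(−t/τ₁) − τ₂ e^(−t/τ₂))/(τ₁ − τ₂)].
At t = 58.29: e^(−t/τ₁) = 0.000216210, e^(−t/τ₂) = 0.176085.
C₂ = 2.512·[1 − (6.90700·0.000216210 − 33.5620·0.176085)/(-26.6550)] = 2.512·0.778342 = 1.95520 mol/L.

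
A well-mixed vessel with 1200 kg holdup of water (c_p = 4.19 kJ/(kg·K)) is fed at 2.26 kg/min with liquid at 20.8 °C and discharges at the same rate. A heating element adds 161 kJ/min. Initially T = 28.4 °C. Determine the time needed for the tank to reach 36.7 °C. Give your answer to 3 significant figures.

1140 min

Heat balance on the well-mixed liquid: M c_p dT/dt = ṁ c_p (T_in − T) + 161.
τ = M/ṁ = 530.97 min; T_ss = T_in + Q̇/(ṁ c_p) = 37.802 °C.
T(t) = T_ss + (T₀ − T_ss) e^(−t/τ). Set T = 36.7:
e^(−t/τ) = (36.7 − 37.802)/(28.4 − 37.802) = 0.11722
t = −530.97 · ln(0.11722) = 1138.2 min.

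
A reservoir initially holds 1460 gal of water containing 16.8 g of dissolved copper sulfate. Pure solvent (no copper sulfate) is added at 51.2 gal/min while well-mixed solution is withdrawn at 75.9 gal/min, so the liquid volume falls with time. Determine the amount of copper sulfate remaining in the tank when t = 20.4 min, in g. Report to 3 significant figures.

Let m(t) be the amount of copper sulfate. Volume: V(t) = V₀ + (Q_in − Q_out) t = 1460 − 24.700 t; V(20.4) = 956.12 gal.
No copper sulfate enters, so dm/dt = −Q_out · (m/V).
Separate: dm/m = −Q_out dt/V(t) ⇒ ln(m/m₀) = −(Q_out/(Q_in−Q_out)) ln(V/V₀).
m = m₀ (V₀/V)^(Q_out/(Q_in−Q_out)) = 16.8 × (1460/956.12)^(-3.0729) = 4.5750 g.

4.57 g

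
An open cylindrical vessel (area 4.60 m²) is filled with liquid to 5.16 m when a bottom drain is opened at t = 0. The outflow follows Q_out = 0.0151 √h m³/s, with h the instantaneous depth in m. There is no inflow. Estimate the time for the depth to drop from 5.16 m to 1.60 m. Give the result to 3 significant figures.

With no inflow, A dh/dt = −0.0151 √h.
Separate and integrate: 2(√h − √h₀) = −(0.0151/A) t.
t = 2A(√h₀ − √h)/0.0151 = 2·4.60·(√5.16 − √1.60)/0.0151
  = 9.2000 × (2.2716 − 1.2649) / 0.0151 = 613.32 s.

613 s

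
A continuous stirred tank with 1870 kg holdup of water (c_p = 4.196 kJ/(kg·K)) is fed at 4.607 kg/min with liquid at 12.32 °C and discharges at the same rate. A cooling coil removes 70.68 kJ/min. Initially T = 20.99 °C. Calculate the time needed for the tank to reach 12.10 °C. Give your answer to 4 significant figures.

M c_p dT/dt = ṁ c_p (T_in − T) − Q̇.
τ = M/ṁ = 405.904 min; T_ss = T_in − Q̇/(ṁ c_p) = 8.66369 °C.
T(t) = T_ss + (T₀ − T_ss) e^(−t/τ). Set T = 12.10:
e^(−t/τ) = (12.10 − 8.66369)/(20.99 − 8.66369) = 0.278778
t = −405.904 · ln(0.278778) = 518.477 min.

518.5 min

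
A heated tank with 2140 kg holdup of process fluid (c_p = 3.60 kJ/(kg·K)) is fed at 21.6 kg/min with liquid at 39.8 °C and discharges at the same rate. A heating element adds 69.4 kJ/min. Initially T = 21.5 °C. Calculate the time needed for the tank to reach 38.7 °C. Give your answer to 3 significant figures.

Heat balance on the well-mixed liquid: M c_p dT/dt = ṁ c_p (T_in − T) + 69.4.
τ = M/ṁ = 99.074 min; T_ss = T_in + Q̇/(ṁ c_p) = 40.692 °C.
T(t) = T_ss + (T₀ − T_ss) e^(−t/τ). Set T = 38.7:
e^(−t/τ) = (38.7 − 40.692)/(21.5 − 40.692) = 0.10382
t = −99.074 · ln(0.10382) = 224.42 min.

224 min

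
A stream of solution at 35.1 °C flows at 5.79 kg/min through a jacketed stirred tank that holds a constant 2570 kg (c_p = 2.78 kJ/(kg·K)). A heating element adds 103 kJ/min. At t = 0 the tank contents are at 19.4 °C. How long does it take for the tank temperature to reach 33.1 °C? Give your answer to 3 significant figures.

M c_p dT/dt = ṁ c_p (T_in − T) + Q̇.
τ = M/ṁ = 443.87 min; T_ss = T_in + Q̇/(ṁ c_p) = 41.499 °C.
T(t) = T_ss + (T₀ − T_ss) e^(−t/τ). Set T = 33.1:
e^(−t/τ) = (33.1 − 41.499)/(19.4 − 41.499) = 0.38006
t = −443.87 · ln(0.38006) = 429.41 min.

429 min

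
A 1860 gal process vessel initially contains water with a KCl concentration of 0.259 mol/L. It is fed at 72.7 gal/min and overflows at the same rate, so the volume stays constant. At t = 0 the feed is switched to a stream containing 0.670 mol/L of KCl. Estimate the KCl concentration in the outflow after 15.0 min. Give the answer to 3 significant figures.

Mass balance on the solute (V constant): V dC/dt = Q(C_in − C).
So dC/dt = (C_in − C)/τ with τ = V/Q = 1860/72.7 = 25.585 min.
This is linear first-order; C(t) = C_in + (C₀ − C_in) e^(−t/τ).
C(15.0) = 0.670 + (0.259 − 0.670)·e^(−15.0/25.585) = 0.670 + (-0.41100)·0.55639 = 0.44132 mol/L.

0.441 mol/L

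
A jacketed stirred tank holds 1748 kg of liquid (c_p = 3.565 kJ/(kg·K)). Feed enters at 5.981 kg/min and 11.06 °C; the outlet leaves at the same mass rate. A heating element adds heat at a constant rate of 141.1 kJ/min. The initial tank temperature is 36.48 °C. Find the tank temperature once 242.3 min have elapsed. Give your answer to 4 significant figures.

Energy balance: M c_p dT/dt = ṁ c_p (T_in − T) + 141.1.
Rearrange: dT/dt = (T_ss − T)/τ with τ = M/ṁ = 292.259 min and T_ss = T_in + Q̇/(ṁ c_p) = 17.6775 °C.
This is linear first-order; T(t) = T_ss + (T₀ − T_ss) e^(−t/τ).
T(242.3) = 17.6775 + (18.8025)·e^(−242.3/292.259) = 17.6775 + (18.8025)·0.436460 = 25.8840 °C.

25.88 °C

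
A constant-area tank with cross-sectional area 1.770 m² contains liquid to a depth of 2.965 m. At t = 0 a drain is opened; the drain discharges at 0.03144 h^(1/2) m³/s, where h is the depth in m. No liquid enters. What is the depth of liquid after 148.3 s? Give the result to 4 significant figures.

0.1639 m

Accumulation of liquid (constant cross-section A): A dh/dt = −0.03144 √h.
This is separable: 2 d(√h)/dt = −0.03144/A, so √h = √h₀ − (0.03144/(2A)) t.
√h = √2.965 − 0.03144·148.3/(2·1.770) = 1.72192 − 1.31711 = 0.404812.
h = 0.404812² = 0.163873 m.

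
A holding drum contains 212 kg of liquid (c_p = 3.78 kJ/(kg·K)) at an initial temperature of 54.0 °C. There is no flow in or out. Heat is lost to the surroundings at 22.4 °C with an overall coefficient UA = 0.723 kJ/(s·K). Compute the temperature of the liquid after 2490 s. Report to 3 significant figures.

25.7 °C

M c_p dT/dt = −UA(T − T_amb).
dT/dt = (T_ss − T)/τ with T_ss = T_amb = 22.400 °C, τ = M c_p/UA = 212·3.78/0.723 = 1108.4 s.
This is linear first-order; T(t) = T_ss + (T₀ − T_ss) e^(−t/τ).
T(2490) = 22.400 + (31.600)·0.10577 = 25.742 °C.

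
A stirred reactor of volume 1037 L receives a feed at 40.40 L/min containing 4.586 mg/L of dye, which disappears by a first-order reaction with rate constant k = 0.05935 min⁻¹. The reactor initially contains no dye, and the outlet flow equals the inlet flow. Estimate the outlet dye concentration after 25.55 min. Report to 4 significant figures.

1.670 mg/L

V dC/dt = Q(C_in − C) − k V C.
This is linear with rate a = Q/V + k = 0.0983085 min⁻¹.
C_ss = Q C_in/(Q + kV) = 1.81738 mg/L; C(t) = C_ss + (C₀ − C_ss) e^(−a t).
C(25.55) = 1.81738 + (-1.81738)·e^(−0.0983085·25.55) = 1.81738 + (-1.81738)·0.0811235 = 1.66995 mg/L.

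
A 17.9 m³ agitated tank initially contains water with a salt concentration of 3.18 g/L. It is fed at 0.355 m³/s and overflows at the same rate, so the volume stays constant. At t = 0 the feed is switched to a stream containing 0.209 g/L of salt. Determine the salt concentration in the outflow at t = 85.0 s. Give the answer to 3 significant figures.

Mass balance on the solute (V constant): V dC/dt = Q(C_in − C).
Time constant τ = V/Q = 17.9/0.355 = 50.423 s.
Solution: C(t) = C_in + (C₀ − C_in) e^(−t/τ).
C(85.0) = 0.209 + (3.18 − 0.209)·e^(−85.0/50.423) = 0.209 + (2.9710)·0.18530 = 0.75954 g/L.

0.760 g/L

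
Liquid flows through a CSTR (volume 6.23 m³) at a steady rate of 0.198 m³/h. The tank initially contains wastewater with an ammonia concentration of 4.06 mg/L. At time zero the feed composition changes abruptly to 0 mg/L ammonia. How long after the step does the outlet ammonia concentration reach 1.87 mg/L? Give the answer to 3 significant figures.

24.4 h

Species balance on the tank: V dC/dt = Q(C_in − C), so τ = V/Q = 31.465 h.
C(t) = C_in + (C₀ − C_in) e^(−t/τ). Set C = 1.87 and solve for t:
e^(−t/τ) = (C − C_in)/(C₀ − C_in) = (1.87 − 0)/(4.06 − 0) = 0.46059
t = −τ ln(…) = 31.465 × 0.77524 = 24.393 h.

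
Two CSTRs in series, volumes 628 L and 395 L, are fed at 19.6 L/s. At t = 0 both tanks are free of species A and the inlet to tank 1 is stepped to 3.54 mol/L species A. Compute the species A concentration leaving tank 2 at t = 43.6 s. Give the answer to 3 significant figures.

Each tank obeys Vᵢ dCᵢ/dt = Q(Cᵢ₋₁ − Cᵢ), so τᵢ = Vᵢ/Q.
τ₁ = 628/19.6 = 32.041 s; τ₂ = 395/19.6 = 20.153 s.
Solving the cascade with C₁(0)=C₂(0)=0 gives C₂(t) = C_in[1 − (τ₁ e^(−t/τ₁) − τ₂ e^(−t/τ₂))/(τ₁ − τ₂)].
At t = 43.6: e^(−t/τ₁) = 0.25646, e^(−t/τ₂) = 0.11493.
C₂ = 3.54·[1 − (32.041·0.25646 − 20.153·0.11493)/(11.888)] = 3.54·0.50359 = 1.7827 mol/L.

1.78 mol/L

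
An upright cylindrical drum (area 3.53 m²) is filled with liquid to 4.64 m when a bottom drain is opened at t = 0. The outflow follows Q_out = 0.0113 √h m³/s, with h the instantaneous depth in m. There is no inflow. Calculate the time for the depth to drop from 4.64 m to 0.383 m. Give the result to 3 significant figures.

A dh/dt = −Q_out = −0.0113 √h.
This is separable: 2 d(√h)/dt = −0.0113/A, so √h = √h₀ − (0.0113/(2A)) t.
t = 2A(√h₀ − √h)/0.0113 = 2·3.53·(√4.64 − √0.383)/0.0113
  = 7.0600 × (2.1541 − 0.61887) / 0.0113 = 959.16 s.

959 s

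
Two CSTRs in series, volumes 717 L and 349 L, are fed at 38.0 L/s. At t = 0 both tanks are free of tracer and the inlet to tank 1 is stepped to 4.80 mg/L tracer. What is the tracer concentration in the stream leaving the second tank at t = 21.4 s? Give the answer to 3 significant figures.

2.23 mg/L

Each tank obeys Vᵢ dCᵢ/dt = Q(Cᵢ₋₁ − Cᵢ), so τᵢ = Vᵢ/Q.
τ₁ = 717/38.0 = 18.868 s; τ₂ = 349/38.0 = 9.1842 s.
Solving the cascade with C₁(0)=C₂(0)=0 gives C₂(t) = C_in[1 − (τ₁ e^(−t/τ₁) − τ₂ e^(−t/τ₂))/(τ₁ − τ₂)].
At t = 21.4: e^(−t/τ₁) = 0.32169, e^(−t/τ₂) = 0.097287.
C₂ = 4.80·[1 − (18.868·0.32169 − 9.1842·0.097287)/(9.6842)] = 4.80·0.46550 = 2.2344 mg/L.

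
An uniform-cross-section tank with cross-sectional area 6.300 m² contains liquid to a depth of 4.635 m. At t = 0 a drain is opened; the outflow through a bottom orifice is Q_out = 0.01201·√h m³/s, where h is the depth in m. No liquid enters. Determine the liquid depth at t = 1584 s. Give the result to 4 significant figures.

Accumulation of liquid (constant cross-section A): A dh/dt = −0.01201 √h.
This is separable: 2 d(√h)/dt = −0.01201/A, so √h = √h₀ − (0.01201/(2A)) t.
√h = √4.635 − 0.01201·1584/(2·6.300) = 2.15291 − 1.50983 = 0.643076.
h = 0.643076² = 0.413547 m.

0.4135 m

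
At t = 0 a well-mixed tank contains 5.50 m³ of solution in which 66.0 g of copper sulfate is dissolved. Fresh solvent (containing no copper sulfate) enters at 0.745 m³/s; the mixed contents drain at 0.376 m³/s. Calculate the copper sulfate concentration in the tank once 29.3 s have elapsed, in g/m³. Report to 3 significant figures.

1.34 g/m³

Let m(t) be the amount of copper sulfate. Volume: V(t) = V₀ + (Q_in − Q_out) t = 5.50 + 0.36900 t; V(29.3) = 16.312 m³.
Species balance (pure solvent in): dm/dt = −Q_out · m/V(t).
Separate: dm/m = −Q_out dt/V(t) ⇒ ln(m/m₀) = −(Q_out/(Q_in−Q_out)) ln(V/V₀).
m = m₀ (V₀/V)^(Q_out/(Q_in−Q_out)) = 66.0 × (5.50/16.312)^(1.0190) = 21.800 g.
C = m/V = 21.800/16.312 = 1.3364 g/m³.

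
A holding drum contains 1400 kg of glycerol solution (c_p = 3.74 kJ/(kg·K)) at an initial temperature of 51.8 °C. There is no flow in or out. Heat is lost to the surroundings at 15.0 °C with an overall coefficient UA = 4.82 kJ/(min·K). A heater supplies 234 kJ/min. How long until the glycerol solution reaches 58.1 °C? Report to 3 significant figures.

Lumped-capacitance energy balance: M c_p dT/dt = UA(T_amb − T) + Q̇.
τ = M c_p/UA = 1086.3 min; T_ss = T_amb + Q̇/UA = 15.0 + 234/4.82 = 63.548 °C.
T(t) = T_ss + (T₀ − T_ss)e^(−t/τ); set T = 58.1:
t = −τ ln[(T − T_ss)/(T₀ − T_ss)] = −1086.3 · ln(0.46373) = 834.79 min.

835 min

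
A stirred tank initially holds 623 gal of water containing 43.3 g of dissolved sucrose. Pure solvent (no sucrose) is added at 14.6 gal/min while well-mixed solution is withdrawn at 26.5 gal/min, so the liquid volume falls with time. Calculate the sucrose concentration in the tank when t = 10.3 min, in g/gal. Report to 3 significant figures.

Let m(t) be the amount of sucrose. Volume: V(t) = V₀ + (Q_in − Q_out) t = 623 − 11.900 t; V(10.3) = 500.43 gal.
No sucrose enters, so dm/dt = −Q_out · (m/V).
dm/m = −Q_out dt/(V₀ − 11.900 t); integrating gives ln(m/m₀) = −(Q_out/(Q_in−Q_out)) ln(V/V₀).
m = m₀ (V₀/V)^(Q_out/(Q_in−Q_out)) = 43.3 × (623/500.43)^(-2.2269) = 26.583 g.
C = m/V = 26.583/500.43 = 0.053121 g/gal.

0.0531 g/gal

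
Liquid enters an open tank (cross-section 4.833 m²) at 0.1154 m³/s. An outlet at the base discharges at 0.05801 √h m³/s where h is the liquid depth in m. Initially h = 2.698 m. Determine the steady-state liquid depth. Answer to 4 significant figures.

A dh/dt = Q_in − 0.05801 √h. Steady state requires inflow = outflow:
Q_in = 0.05801 √h_ss ⇒ √h_ss = 0.1154/0.05801 = 1.98931.
h_ss = 1.98931² = 3.95736 m. (Since h₀ = 2.698 m < h_ss, the level will rise toward this value.)

3.957 m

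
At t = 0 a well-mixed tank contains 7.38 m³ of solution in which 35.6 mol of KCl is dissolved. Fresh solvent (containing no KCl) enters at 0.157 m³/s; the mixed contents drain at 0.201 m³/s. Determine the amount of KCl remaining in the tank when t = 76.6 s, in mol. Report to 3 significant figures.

2.19 mol

Total volume: dV/dt = Q_in − Q_out = -0.044000 m³/s, so V(t) = 7.38 − 0.044000 t and V(76.6) = 4.0096 m³.
Solute balance: dm/dt = 0 − Q_out C = −Q_out m/V(t).
dm/m = −Q_out dt/(V₀ − 0.044000 t); integrating gives ln(m/m₀) = −(Q_out/(Q_in−Q_out)) ln(V/V₀).
m = m₀ (V₀/V)^(Q_out/(Q_in−Q_out)) = 35.6 × (7.38/4.0096)^(-4.5682) = 2.1932 mol.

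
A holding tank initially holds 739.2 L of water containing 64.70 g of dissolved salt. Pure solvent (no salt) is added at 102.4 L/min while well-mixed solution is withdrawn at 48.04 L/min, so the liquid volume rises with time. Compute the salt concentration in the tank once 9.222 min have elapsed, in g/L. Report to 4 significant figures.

0.03301 g/L

Total volume: dV/dt = Q_in − Q_out = 54.3600 L/min, so V(t) = 739.2 + 54.3600 t and V(9.222) = 1240.51 L.
No salt enters, so dm/dt = −Q_out · (m/V).
dm/m = −Q_out dt/(V₀ + 54.3600 t); integrating gives ln(m/m₀) = −(Q_out/(Q_in−Q_out)) ln(V/V₀).
m = m₀ (V₀/V)^(Q_out/(Q_in−Q_out)) = 64.70 × (739.2/1240.51)^(0.883738) = 40.9456 g.
C = m/V = 40.9456/1240.51 = 0.0330071 g/L.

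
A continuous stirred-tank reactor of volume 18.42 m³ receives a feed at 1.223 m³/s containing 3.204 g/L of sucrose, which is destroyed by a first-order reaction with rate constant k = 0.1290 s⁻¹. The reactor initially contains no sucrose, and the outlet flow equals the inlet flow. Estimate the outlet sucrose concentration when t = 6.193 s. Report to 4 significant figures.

Accumulation = in − out − consumed: V dC/dt = Q C_in − Q C − k V C.
dC/dt = (Q/V) C_in − (Q/V + k) C; effective rate a = Q/V + k = 0.0663952 + 0.1290 = 0.195395 s⁻¹.
C_ss = Q C_in/(Q + kV) = 1.08872 g/L; C(t) = C_ss + (C₀ − C_ss) e^(−a t).
C(6.193) = 1.08872 + (-1.08872)·e^(−0.195395·6.193) = 1.08872 + (-1.08872)·0.298173 = 0.764092 g/L.

0.7641 g/L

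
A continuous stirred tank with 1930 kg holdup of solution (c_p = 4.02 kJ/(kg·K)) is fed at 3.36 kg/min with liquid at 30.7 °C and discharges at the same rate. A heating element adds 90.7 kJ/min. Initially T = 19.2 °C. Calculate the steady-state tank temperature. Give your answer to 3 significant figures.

37.4 °C

First-law balance (no shaft work): M c_p dT/dt = ṁ c_p (T_in − T) + 90.7.
At steady state dT/dt = 0 ⇒ T_ss = T_in + Q̇/(ṁ c_p) = 30.7 + 90.7/(3.36·4.02) = 37.415 °C.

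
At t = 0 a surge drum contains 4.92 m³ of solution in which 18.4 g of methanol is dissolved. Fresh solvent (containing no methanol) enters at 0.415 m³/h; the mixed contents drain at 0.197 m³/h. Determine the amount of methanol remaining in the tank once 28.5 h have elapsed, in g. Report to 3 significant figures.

Total volume: dV/dt = Q_in − Q_out = 0.21800 m³/h, so V(t) = 4.92 + 0.21800 t and V(28.5) = 11.133 m³.
No methanol enters, so dm/dt = −Q_out · (m/V).
Separate: dm/m = −Q_out dt/V(t) ⇒ ln(m/m₀) = −(Q_out/(Q_in−Q_out)) ln(V/V₀).
m = m₀ (V₀/V)^(Q_out/(Q_in−Q_out)) = 18.4 × (4.92/11.133)^(0.90367) = 8.7970 g.

8.80 g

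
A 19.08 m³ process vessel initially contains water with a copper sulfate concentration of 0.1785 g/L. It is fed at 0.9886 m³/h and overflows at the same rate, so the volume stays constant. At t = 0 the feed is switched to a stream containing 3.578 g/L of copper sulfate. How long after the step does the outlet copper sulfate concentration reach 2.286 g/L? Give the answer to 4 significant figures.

18.67 h

Species balance: V dC/dt = Q(C_in − C) ⇒ τ = V/Q = 19.3000 h.
C(t) = C_in + (C₀ − C_in) e^(−t/τ). Set C = 2.286 and solve for t:
e^(−t/τ) = (C − C_in)/(C₀ − C_in) = (2.286 − 3.578)/(0.1785 − 3.578) = 0.380056
t = −τ ln(…) = 19.3000 × 0.967437 = 18.6716 h.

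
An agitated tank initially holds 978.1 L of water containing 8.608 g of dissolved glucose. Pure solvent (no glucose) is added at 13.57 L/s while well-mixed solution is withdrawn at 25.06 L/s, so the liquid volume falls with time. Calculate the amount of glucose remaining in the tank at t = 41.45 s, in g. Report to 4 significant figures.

2.008 g

Let m(t) be the amount of glucose. Volume: V(t) = V₀ + (Q_in − Q_out) t = 978.1 − 11.4900 t; V(41.45) = 501.840 L.
No glucose enters, so dm/dt = −Q_out · (m/V).
dm/m = −Q_out dt/(V₀ − 11.4900 t); integrating gives ln(m/m₀) = −(Q_out/(Q_in−Q_out)) ln(V/V₀).
m = m₀ (V₀/V)^(Q_out/(Q_in−Q_out)) = 8.608 × (978.1/501.840)^(-2.18103) = 2.00817 g.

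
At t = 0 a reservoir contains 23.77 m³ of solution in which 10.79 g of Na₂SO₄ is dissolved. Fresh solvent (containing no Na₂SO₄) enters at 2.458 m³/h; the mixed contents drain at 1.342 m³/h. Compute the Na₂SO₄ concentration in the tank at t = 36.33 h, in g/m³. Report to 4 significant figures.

0.05069 g/m³

Let m(t) be the amount of Na₂SO₄. Volume: V(t) = V₀ + (Q_in − Q_out) t = 23.77 + 1.11600 t; V(36.33) = 64.3143 m³.
No Na₂SO₄ enters, so dm/dt = −Q_out · (m/V).
Separate: dm/m = −Q_out dt/V(t) ⇒ ln(m/m₀) = −(Q_out/(Q_in−Q_out)) ln(V/V₀).
m = m₀ (V₀/V)^(Q_out/(Q_in−Q_out)) = 10.79 × (23.77/64.3143)^(1.20251) = 3.25989 g.
C = m/V = 3.25989/64.3143 = 0.0506869 g/m³.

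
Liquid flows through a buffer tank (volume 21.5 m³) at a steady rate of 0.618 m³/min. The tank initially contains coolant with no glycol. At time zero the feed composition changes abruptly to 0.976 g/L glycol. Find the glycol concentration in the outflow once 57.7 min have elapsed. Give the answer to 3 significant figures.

0.790 g/L

Accumulation = in − out for the solute gives V dC/dt = Q(C_in − C).
Time constant τ = V/Q = 21.5/0.618 = 34.790 min.
This is linear first-order; C(t) = C_in + (C₀ − C_in) e^(−t/τ).
C(57.7) = 0.976 + (0 − 0.976)·e^(−57.7/34.790) = 0.976 + (-0.97600)·0.19042 = 0.79015 g/L.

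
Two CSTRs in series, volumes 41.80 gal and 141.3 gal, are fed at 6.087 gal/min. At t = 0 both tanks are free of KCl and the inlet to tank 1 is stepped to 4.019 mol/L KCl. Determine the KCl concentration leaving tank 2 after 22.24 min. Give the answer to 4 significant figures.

Species balance on tank i: dCᵢ/dt = (Cᵢ₋₁ − Cᵢ)/τᵢ with τᵢ = Vᵢ/Q.
τ₁ = 41.80/6.087 = 6.86709 min; τ₂ = 141.3/6.087 = 23.2134 min.
Tank 1: C₁ = C_in(1 − e^(−t/τ₁)). Tank 2 (τ₁ ≠ τ₂): C₂ = C_in[1 − (τ₁ e^(−t/τ₁) − τ₂ e^(−t/τ₂))/(τ₁ − τ₂)].
At t = 22.24: e^(−t/τ₁) = 0.0392174, e^(−t/τ₂) = 0.383634.
C₂ = 4.019·[1 − (6.86709·0.0392174 − 23.2134·0.383634)/(-16.3463)] = 4.019·0.471677 = 1.89567 mol/L.

1.896 mol/L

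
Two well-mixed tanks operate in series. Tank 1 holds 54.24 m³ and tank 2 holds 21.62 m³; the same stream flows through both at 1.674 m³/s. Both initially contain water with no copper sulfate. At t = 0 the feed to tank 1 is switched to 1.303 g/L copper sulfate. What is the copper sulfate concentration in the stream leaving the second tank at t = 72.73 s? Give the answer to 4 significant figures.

1.077 g/L

Species balance on tank i: dCᵢ/dt = (Cᵢ₋₁ − Cᵢ)/τᵢ with τᵢ = Vᵢ/Q.
τ₁ = 54.24/1.674 = 32.4014 s; τ₂ = 21.62/1.674 = 12.9152 s.
Tank 1: C₁ = C_in(1 − e^(−t/τ₁)). Tank 2 (τ₁ ≠ τ₂): C₂ = C_in[1 − (τ₁ e^(−t/τ₁) − τ₂ e^(−t/τ₂))/(τ₁ − τ₂)].
At t = 72.73: e^(−t/τ₁) = 0.105964, e^(−t/τ₂) = 0.00358370.
C₂ = 1.303·[1 − (32.4014·0.105964 − 12.9152·0.00358370)/(19.4863)] = 1.303·0.826180 = 1.07651 g/L.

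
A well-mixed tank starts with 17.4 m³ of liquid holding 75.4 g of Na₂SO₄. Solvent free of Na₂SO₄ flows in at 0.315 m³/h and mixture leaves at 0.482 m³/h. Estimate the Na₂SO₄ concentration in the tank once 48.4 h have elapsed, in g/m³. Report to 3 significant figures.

1.33 g/m³

Total volume: dV/dt = Q_in − Q_out = -0.16700 m³/h, so V(t) = 17.4 − 0.16700 t and V(48.4) = 9.3172 m³.
Species balance (pure solvent in): dm/dt = −Q_out · m/V(t).
dm/m = −Q_out dt/(V₀ − 0.16700 t); integrating gives ln(m/m₀) = −(Q_out/(Q_in−Q_out)) ln(V/V₀).
m = m₀ (V₀/V)^(Q_out/(Q_in−Q_out)) = 75.4 × (17.4/9.3172)^(-2.8862) = 12.429 g.
C = m/V = 12.429/9.3172 = 1.3340 g/m³.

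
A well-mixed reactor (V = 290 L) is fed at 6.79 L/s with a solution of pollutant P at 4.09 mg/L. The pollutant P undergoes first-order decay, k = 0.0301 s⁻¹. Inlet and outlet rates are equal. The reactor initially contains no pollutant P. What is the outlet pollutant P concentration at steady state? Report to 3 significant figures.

1.79 mg/L

Accumulation = in − out − consumed: V dC/dt = Q C_in − Q C − k V C.
At steady state: 0 = Q C_in − (Q + kV) C_ss, so C_ss = Q C_in/(Q + kV).
C_ss = 6.79·4.09/(6.79 + 0.0301·290) = 27.771/15.519 = 1.7895 mg/L.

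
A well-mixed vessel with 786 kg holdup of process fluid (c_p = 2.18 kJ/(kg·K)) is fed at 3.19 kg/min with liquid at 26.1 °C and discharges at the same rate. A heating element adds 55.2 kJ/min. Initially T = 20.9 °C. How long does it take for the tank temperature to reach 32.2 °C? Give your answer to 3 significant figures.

485 min

M c_p dT/dt = ṁ c_p (T_in − T) + Q̇.
τ = M/ṁ = 246.39 min; T_ss = T_in + Q̇/(ṁ c_p) = 34.038 °C.
T(t) = T_ss + (T₀ − T_ss) e^(−t/τ). Set T = 32.2:
e^(−t/τ) = (32.2 − 34.038)/(20.9 − 34.038) = 0.13988
t = −246.39 · ln(0.13988) = 484.66 min.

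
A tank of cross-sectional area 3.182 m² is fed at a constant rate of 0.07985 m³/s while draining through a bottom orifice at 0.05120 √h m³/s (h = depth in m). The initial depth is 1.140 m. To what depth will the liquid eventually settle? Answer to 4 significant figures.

2.432 m

Level balance: A dh/dt = 0.07985 − 0.05120 √h. Setting dh/dt = 0:
Q_in = 0.05120 √h_ss ⇒ √h_ss = 0.07985/0.05120 = 1.55957.
h_ss = 1.55957² = 2.43226 m. (Since h₀ = 1.140 m < h_ss, the level will rise toward this value.)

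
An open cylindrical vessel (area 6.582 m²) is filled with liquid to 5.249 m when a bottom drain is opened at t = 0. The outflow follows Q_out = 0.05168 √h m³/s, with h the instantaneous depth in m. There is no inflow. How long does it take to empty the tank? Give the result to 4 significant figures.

583.6 s

With no inflow, A dh/dt = −0.05168 √h.
∫ h^(−1/2) dh = −(0.05168/A) ∫ dt, giving 2√h = 2√h₀ − (0.05168/A) t.
Set h = 0: 2√h₀ = (0.05168/A) t_empty ⇒ t_empty = 2A√h₀/0.05168.
t_empty = 2·6.582·√5.249/0.05168 = 13.1640·2.29107/0.05168 = 583.584 s.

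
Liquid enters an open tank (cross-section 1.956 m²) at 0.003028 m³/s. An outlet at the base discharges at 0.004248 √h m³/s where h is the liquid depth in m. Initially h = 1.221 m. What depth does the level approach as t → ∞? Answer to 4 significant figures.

0.5081 m

Accumulation of liquid (constant cross-section A): A dh/dt = Q_in − 0.004248 √h. At steady state dh/dt = 0:
Q_in = 0.004248 √h_ss ⇒ √h_ss = 0.003028/0.004248 = 0.712806.
h_ss = 0.712806² = 0.508092 m. (Since h₀ = 1.221 m > h_ss, the level will fall toward this value.)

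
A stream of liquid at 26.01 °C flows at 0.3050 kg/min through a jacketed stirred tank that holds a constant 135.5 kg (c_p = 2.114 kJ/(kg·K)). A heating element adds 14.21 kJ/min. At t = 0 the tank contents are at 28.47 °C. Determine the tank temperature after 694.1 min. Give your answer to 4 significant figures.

Unsteady energy balance on the tank contents: M c_p dT/dt = ṁ c_p (T_in − T) + 14.21.
Rearrange: dT/dt = (T_ss − T)/τ with τ = M/ṁ = 444.262 min and T_ss = T_in + Q̇/(ṁ c_p) = 48.0489 °C.
Integrating: T(t) = T_ss + (T₀ − T_ss) e^(−t/τ).
T(694.1) = 48.0489 + (-19.5789)·e^(−694.1/444.262) = 48.0489 + (-19.5789)·0.209640 = 43.9444 °C.

43.94 °C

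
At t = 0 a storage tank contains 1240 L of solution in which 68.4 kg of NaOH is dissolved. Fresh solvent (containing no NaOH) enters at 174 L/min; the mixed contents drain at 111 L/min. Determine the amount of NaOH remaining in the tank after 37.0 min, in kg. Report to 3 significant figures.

10.6 kg

Let m(t) be the amount of NaOH. Volume: V(t) = V₀ + (Q_in − Q_out) t = 1240 + 63.000 t; V(37.0) = 3571.0 L.
No NaOH enters, so dm/dt = −Q_out · (m/V).
Separate: dm/m = −Q_out dt/V(t) ⇒ ln(m/m₀) = −(Q_out/(Q_in−Q_out)) ln(V/V₀).
m = m₀ (V₀/V)^(Q_out/(Q_in−Q_out)) = 68.4 × (1240/3571.0)^(1.7619) = 10.609 kg.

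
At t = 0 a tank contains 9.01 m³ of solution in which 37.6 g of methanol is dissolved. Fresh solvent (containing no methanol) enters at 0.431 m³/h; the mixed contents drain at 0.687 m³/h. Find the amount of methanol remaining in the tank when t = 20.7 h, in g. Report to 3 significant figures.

3.48 g

Total volume: dV/dt = Q_in − Q_out = -0.25600 m³/h, so V(t) = 9.01 − 0.25600 t and V(20.7) = 3.7108 m³.
Solute balance: dm/dt = 0 − Q_out C = −Q_out m/V(t).
dm/m = −Q_out dt/(V₀ − 0.25600 t); integrating gives ln(m/m₀) = −(Q_out/(Q_in−Q_out)) ln(V/V₀).
m = m₀ (V₀/V)^(Q_out/(Q_in−Q_out)) = 37.6 × (9.01/3.7108)^(-2.6836) = 3.4779 g.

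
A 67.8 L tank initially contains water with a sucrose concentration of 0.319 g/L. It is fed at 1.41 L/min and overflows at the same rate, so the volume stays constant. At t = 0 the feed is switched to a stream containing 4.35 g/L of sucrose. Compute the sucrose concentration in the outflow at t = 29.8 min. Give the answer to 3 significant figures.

Mass balance on the solute (V constant): V dC/dt = Q(C_in − C).
So dC/dt = (C_in − C)/τ with τ = V/Q = 67.8/1.41 = 48.085 min.
Integrating: C(t) = C_in + (C₀ − C_in) e^(−t/τ).
C(29.8) = 4.35 + (0.319 − 4.35)·e^(−29.8/48.085) = 4.35 + (-4.0310)·0.53809 = 2.1810 g/L.

2.18 g/L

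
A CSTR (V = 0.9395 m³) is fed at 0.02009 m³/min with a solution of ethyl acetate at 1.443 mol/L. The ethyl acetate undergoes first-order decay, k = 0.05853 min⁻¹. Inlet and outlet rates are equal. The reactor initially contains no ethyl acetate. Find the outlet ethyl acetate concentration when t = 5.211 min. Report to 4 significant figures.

Accumulation = in − out − consumed: V dC/dt = Q C_in − Q C − k V C.
dC/dt = (Q/V) C_in − (Q/V + k) C; effective rate a = Q/V + k = 0.0213837 + 0.05853 = 0.0799137 min⁻¹.
C_ss = Q C_in/(Q + kV) = 0.386125 mol/L; C(t) = C_ss + (C₀ − C_ss) e^(−a t).
C(5.211) = 0.386125 + (-0.386125)·e^(−0.0799137·5.211) = 0.386125 + (-0.386125)·0.659396 = 0.131516 mol/L.

0.1315 mol/L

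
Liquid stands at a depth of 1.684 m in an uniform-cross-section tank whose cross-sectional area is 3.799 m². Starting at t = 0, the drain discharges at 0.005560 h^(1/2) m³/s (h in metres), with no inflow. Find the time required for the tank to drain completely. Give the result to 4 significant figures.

1773 s

A dh/dt = −Q_out = −0.005560 √h.
∫ h^(−1/2) dh = −(0.005560/A) ∫ dt, giving 2√h = 2√h₀ − (0.005560/A) t.
Tank is empty when √h = 0: t_empty = 2A√h₀/0.005560.
t_empty = 2·3.799·√1.684/0.005560 = 7.59800·1.29769/0.005560 = 1773.35 s.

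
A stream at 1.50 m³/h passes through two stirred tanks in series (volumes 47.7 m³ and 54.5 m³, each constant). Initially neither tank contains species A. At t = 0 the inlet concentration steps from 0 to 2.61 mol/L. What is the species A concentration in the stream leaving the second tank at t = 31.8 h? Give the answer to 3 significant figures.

Time constants: τᵢ = Vᵢ/Q for each well-mixed tank.
τ₁ = 47.7/1.50 = 31.800 h; τ₂ = 54.5/1.50 = 36.333 h.
Solving the cascade with C₁(0)=C₂(0)=0 gives C₂(t) = C_in[1 − (τ₁ e^(−t/τ₁) − τ₂ e^(−t/τ₂))/(τ₁ − τ₂)].
At t = 31.8: e^(−t/τ₁) = 0.36788, e^(−t/τ₂) = 0.41677.
C₂ = 2.61·[1 − (31.800·0.36788 − 36.333·0.41677)/(-4.5333)] = 2.61·0.24031 = 0.62720 mol/L.

0.627 mol/L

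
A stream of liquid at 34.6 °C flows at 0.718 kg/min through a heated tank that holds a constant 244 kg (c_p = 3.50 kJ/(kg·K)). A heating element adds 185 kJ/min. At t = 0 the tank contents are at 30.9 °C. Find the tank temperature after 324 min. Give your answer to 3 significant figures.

78.4 °C

M c_p dT/dt = ṁ c_p (T_in − T) + Q̇.
Rearrange: dT/dt = (T_ss − T)/τ with τ = M/ṁ = 339.83 min and T_ss = T_in + Q̇/(ṁ c_p) = 108.22 °C.
T approaches T_ss exponentially: T(t) = T_ss + (T₀ − T_ss) e^(−t/τ).
T(324) = 108.22 + (-77.317)·e^(−324/339.83) = 108.22 + (-77.317)·0.38542 = 78.417 °C.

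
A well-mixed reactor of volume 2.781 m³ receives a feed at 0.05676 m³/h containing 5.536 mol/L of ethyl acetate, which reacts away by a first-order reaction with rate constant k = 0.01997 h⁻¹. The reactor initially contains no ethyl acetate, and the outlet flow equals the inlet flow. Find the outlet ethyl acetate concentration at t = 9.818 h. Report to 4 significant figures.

Accumulation = in − out − consumed: V dC/dt = Q C_in − Q C − k V C.
This is linear with rate a = Q/V + k = 0.0403799 h⁻¹.
C_ss = Q C_in/(Q + kV) = 2.79816 mol/L; C(t) = C_ss + (C₀ − C_ss) e^(−a t).
C(9.818) = 2.79816 + (-2.79816)·e^(−0.0403799·9.818) = 2.79816 + (-2.79816)·0.672704 = 0.915826 mol/L.

0.9158 mol/L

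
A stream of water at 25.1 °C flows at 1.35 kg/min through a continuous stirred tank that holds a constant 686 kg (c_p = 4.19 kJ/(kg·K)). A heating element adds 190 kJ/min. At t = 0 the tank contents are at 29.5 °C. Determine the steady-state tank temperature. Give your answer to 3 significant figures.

58.7 °C

First-law balance (no shaft work): M c_p dT/dt = ṁ c_p (T_in − T) + 190.
At steady state dT/dt = 0 ⇒ T_ss = T_in + Q̇/(ṁ c_p) = 25.1 + 190/(1.35·4.19) = 58.690 °C.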